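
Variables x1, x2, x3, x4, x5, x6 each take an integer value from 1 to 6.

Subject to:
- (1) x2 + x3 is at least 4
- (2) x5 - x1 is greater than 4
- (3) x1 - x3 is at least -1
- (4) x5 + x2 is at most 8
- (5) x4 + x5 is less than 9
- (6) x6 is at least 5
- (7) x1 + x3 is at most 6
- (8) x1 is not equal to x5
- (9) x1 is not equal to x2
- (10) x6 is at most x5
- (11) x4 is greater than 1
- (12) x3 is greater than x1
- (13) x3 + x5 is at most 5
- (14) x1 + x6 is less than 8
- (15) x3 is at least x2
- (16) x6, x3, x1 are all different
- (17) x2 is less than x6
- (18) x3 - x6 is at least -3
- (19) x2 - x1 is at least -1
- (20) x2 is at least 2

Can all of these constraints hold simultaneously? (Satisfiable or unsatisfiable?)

From constraints 15 and 20: x3 ≥ x2 ≥ 2. From constraints 6 and 10: x5 ≥ x6 ≥ 5. Hence x3 + x5 ≥ 7. But constraint 13 requires x3 + x5 ≤ 5, and 5 < 7. Contradiction.

Unsatisfiable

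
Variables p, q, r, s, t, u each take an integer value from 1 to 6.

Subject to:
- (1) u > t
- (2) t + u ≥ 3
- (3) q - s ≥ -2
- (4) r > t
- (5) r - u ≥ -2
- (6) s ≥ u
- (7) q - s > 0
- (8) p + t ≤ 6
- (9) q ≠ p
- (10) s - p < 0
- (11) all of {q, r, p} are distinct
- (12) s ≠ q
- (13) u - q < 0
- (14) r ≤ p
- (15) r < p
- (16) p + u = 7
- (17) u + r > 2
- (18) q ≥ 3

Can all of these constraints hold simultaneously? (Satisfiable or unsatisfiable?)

Try p = 5, q = 4, r = 3, s = 3, t = 1, u = 2.
Check constraint 2: t + u = 3; constraint 3: q - s = 1. The remaining constraints are straightforward to verify.

Satisfiable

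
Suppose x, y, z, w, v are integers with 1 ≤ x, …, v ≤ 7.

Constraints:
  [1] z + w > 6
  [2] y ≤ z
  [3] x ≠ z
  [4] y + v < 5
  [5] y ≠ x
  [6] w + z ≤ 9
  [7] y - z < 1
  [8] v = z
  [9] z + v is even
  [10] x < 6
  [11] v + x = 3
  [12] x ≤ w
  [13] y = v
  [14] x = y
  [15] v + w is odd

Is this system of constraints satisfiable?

From constraints 8, 13, and 14, x = y = v = z, so x = z. But constraint 3 says x ≠ z. Contradiction.

Unsatisfiable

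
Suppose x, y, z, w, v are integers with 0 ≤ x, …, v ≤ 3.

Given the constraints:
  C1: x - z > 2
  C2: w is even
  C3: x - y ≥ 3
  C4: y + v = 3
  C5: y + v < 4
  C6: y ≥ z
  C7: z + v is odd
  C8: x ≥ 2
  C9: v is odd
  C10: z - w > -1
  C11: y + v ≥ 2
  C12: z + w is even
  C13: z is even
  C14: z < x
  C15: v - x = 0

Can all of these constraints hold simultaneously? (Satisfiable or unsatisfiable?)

Setting (x, y, z, w, v) = (3, 0, 0, 0, 3) satisfies everything: constraint 1: x - z = 3; constraint 3: x - y = 3, and the others follow.

Satisfiable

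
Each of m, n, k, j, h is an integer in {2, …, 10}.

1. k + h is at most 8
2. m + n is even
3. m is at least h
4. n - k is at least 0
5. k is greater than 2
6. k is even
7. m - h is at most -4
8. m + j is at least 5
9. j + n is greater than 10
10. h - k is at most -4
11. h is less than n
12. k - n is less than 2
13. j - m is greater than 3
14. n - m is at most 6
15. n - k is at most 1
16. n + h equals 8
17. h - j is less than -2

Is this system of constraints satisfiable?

Constraints 4, 7, 10, and 14 give h − m ≥ 4, m − n ≥ -6, n − k ≥ 0, k − h ≥ 4.
Adding all 4 inequalities: the left sides telescope to 0, and the right sides sum to 4 + (-6) + 0 + 4 = 2. So 0 ≥ 2, which is false.

Unsatisfiable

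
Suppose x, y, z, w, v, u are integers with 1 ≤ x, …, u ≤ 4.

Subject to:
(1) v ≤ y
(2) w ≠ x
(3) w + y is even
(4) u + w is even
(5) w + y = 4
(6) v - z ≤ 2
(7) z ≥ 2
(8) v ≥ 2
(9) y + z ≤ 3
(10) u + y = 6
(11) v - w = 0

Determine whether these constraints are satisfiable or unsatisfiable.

From constraints 1 and 8: y ≥ v ≥ 2. From constraint 7: z ≥ 2. Hence y + z ≥ 4. But constraint 9 requires y + z ≤ 3, and 3 < 4. Contradiction.

Unsatisfiable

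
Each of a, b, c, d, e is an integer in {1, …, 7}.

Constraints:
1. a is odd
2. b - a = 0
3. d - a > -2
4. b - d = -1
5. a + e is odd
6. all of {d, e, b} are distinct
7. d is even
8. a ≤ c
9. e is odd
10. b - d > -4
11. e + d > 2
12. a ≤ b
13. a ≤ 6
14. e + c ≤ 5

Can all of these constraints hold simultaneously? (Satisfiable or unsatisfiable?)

Unsatisfiable

Constraint 1 makes a odd and constraint 9 makes e odd, so a + e must be even. Constraint 5 says a + e is odd — contradiction.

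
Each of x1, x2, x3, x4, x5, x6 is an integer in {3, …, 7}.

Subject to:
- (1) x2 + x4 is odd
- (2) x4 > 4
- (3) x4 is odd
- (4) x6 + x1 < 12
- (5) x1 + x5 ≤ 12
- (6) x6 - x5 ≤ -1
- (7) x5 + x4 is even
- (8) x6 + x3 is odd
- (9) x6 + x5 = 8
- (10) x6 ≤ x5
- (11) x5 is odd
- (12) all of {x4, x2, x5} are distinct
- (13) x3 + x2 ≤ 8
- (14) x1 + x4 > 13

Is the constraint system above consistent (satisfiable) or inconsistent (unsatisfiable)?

One satisfying assignment is x1 = 7, x2 = 4, x3 = 4, x4 = 7, x5 = 5, x6 = 3.
For the less obvious constraints — constraint 4: x6 + x1 = 10; constraint 5: x1 + x5 = 12; constraint 6: x6 - x5 = -2 — and the others hold by inspection.

Satisfiable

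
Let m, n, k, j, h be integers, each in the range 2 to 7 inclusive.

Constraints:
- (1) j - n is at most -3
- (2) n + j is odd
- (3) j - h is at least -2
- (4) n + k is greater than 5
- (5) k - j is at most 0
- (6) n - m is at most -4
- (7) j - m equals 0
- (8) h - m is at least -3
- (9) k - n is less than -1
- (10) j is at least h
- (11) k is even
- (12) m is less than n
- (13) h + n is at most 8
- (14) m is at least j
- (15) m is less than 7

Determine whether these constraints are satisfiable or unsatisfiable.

Unsatisfiable

Constraints 1, 3, 6, and 8 give h − m ≥ -3, m − n ≥ 4, n − j ≥ 3, j − h ≥ -2.
Adding all 4 inequalities: the left sides telescope to 0, and the right sides sum to (-3) + 4 + 3 + (-2) = 2. So 0 ≥ 2, which is false.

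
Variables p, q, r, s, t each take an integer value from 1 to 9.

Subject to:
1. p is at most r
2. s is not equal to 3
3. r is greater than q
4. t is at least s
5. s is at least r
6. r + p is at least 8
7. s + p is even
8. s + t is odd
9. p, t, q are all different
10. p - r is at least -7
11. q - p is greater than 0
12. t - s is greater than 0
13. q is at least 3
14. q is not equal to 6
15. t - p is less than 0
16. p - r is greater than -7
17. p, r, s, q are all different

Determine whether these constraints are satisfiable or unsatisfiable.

Unsatisfiable

Constraints 3, 5, 11, 12, and 15 give t < p, p < q, q < r, r ≤ s, s < t. Chaining: t < p < q < r ≤ s < t, which forces t < t — impossible.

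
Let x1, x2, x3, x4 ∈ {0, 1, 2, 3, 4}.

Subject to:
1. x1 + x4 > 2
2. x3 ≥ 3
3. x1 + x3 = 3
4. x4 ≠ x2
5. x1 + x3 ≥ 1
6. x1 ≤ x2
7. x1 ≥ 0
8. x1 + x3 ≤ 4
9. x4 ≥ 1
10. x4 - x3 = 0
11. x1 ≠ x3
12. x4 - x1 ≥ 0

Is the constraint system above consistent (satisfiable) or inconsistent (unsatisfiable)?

Satisfiable

One satisfying assignment is x1 = 0, x2 = 0, x3 = 3, x4 = 3.
For the less obvious constraints — constraint 1: x1 + x4 = 3; constraint 3: x1 + x3 = 3; constraint 5: x1 + x3 = 3 — and the others hold by inspection.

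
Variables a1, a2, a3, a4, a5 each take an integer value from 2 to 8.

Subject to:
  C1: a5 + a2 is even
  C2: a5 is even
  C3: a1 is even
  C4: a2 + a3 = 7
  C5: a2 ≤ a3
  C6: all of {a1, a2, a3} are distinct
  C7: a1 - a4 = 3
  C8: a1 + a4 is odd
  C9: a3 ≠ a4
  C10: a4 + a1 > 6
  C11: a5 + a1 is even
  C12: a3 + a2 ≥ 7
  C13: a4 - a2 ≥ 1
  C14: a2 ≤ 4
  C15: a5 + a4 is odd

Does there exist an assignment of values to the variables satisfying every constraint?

Take a1 = 6, a2 = 2, a3 = 5, a4 = 3, a5 = 4. Then constraint 4: a2 + a3 = 7; constraint 7: a1 - a4 = 3; constraint 10: a4 + a1 = 9, and every other listed constraint is also met.

Satisfiable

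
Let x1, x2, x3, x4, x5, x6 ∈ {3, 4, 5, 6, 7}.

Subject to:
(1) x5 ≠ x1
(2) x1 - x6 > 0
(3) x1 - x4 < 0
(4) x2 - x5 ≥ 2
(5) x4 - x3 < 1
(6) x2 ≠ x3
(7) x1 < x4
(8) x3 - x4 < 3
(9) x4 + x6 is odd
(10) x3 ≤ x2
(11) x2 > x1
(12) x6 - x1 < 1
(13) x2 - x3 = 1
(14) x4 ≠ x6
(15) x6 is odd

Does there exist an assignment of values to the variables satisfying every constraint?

Satisfiable

One satisfying assignment is x1 = 4, x2 = 7, x3 = 6, x4 = 6, x5 = 3, x6 = 3.
For the less obvious constraints — constraint 2: x1 - x6 = 1; constraint 3: x1 - x4 = -2 — and the others hold by inspection.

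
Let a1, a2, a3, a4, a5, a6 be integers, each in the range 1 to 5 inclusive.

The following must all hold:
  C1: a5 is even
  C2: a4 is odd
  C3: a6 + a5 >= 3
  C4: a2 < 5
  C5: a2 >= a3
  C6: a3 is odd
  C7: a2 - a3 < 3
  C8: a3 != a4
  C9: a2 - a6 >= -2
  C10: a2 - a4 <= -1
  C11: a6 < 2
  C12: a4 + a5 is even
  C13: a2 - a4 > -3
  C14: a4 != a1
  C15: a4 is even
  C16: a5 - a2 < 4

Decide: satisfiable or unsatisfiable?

Unsatisfiable

Constraint 2 makes a4 odd and constraint 1 makes a5 even, so a4 + a5 must be odd. Constraint 12 says a4 + a5 is even — contradiction.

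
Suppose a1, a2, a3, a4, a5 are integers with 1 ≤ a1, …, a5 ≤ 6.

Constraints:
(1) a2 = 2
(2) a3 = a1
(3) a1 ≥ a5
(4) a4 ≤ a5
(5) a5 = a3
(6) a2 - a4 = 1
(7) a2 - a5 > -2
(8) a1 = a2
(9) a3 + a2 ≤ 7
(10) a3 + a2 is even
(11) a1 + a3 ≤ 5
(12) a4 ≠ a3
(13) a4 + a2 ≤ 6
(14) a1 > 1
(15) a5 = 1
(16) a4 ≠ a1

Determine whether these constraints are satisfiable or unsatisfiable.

Unsatisfiable

Constraint 15 fixes a5 = 1 and constraint 1 fixes a2 = 2. Constraints 2, 5, and 8 give a5 = a3 = a1 = a2, so a5 = a2. But 1 ≠ 2 — contradiction.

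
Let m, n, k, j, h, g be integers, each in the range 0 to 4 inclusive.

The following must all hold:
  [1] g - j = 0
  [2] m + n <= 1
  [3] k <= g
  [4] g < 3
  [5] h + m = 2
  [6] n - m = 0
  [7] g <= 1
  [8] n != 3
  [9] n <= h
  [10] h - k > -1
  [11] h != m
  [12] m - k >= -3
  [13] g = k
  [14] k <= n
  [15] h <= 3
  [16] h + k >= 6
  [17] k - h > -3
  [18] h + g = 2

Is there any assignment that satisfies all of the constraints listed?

From constraint 15: h ≤ 3. From constraints 3 and 7: k ≤ g ≤ 1. Hence h + k ≤ 4. But constraint 16 requires h + k ≥ 6, and 6 > 4. Contradiction.

Unsatisfiable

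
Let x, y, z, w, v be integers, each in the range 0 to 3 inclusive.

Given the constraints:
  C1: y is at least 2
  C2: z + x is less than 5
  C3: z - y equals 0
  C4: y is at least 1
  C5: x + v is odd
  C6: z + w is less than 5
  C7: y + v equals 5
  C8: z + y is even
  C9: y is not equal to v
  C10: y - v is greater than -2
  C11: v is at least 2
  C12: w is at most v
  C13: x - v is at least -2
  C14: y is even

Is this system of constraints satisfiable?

Satisfiable

The assignment x = 2, y = 2, z = 2, w = 2, v = 3 works:
  constraint 2 holds since z + x = 4.
  constraint 3 holds since z - y = 0.
  constraint 6 holds since z + w = 4.
The rest check out directly.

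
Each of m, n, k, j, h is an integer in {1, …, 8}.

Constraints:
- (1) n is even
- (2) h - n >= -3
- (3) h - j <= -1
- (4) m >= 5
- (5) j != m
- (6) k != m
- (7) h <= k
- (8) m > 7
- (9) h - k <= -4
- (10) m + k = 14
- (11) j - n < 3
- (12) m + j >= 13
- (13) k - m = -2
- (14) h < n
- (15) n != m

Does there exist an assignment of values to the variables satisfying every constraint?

The assignment m = 8, n = 4, k = 6, j = 5, h = 2 works:
  constraint 2 holds since h - n = -2.
  constraint 3 holds since h - j = -3.
The rest check out directly.

Satisfiable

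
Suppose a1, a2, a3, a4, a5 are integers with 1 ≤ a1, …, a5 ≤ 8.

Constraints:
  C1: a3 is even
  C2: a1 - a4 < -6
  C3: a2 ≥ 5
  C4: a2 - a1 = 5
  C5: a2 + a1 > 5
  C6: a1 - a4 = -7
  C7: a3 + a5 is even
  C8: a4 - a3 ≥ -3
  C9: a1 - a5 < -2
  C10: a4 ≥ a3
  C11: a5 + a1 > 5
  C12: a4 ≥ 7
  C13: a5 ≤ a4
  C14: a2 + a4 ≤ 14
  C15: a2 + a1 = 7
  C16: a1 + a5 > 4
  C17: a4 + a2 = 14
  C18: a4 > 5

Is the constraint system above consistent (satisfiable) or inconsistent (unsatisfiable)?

Satisfiable

One satisfying assignment is a1 = 1, a2 = 6, a3 = 8, a4 = 8, a5 = 6.
For the less obvious constraints — constraint 2: a1 - a4 = -7; constraint 4: a2 - a1 = 5; constraint 5: a2 + a1 = 7 — and the others hold by inspection.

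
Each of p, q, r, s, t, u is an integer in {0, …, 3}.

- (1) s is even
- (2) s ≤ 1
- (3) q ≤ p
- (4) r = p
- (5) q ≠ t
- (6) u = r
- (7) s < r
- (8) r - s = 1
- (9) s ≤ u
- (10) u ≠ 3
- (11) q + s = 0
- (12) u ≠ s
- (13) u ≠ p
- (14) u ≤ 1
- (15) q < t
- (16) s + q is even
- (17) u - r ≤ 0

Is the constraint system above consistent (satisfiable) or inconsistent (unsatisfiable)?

Unsatisfiable

From constraints 4 and 6, u = r = p, so u = p. But constraint 13 says u ≠ p. Contradiction.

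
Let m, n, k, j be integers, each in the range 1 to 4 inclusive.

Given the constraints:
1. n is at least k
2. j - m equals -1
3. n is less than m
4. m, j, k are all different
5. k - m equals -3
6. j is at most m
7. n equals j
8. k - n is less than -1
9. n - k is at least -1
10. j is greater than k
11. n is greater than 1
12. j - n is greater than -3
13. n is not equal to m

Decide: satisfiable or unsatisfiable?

Satisfiable

One satisfying assignment is m = 4, n = 3, k = 1, j = 3.
For the less obvious constraints — constraint 2: j - m = -1; constraint 5: k - m = -3 — and the others hold by inspection.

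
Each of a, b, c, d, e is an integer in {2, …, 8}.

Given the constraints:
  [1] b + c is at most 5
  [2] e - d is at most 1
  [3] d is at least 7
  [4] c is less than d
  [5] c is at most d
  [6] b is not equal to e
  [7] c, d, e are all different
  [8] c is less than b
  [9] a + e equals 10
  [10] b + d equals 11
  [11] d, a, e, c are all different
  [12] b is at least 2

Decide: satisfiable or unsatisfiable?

Satisfiable

Take a = 4, b = 3, c = 2, d = 8, e = 6. Then constraint 1: b + c = 5; constraint 2: e - d = -2, and every other listed constraint is also met.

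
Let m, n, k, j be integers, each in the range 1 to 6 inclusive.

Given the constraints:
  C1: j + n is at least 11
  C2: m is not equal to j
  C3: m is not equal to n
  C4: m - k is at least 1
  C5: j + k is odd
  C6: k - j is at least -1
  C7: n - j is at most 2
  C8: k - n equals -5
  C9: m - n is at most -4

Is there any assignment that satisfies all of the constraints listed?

Constraints 4, 6, 7, and 9 give k − j ≥ -1, j − n ≥ -2, n − m ≥ 4, m − k ≥ 1.
Adding all 4 inequalities: the left sides telescope to 0, and the right sides sum to (-1) + (-2) + 4 + 1 = 2. So 0 ≥ 2, which is false.

Unsatisfiable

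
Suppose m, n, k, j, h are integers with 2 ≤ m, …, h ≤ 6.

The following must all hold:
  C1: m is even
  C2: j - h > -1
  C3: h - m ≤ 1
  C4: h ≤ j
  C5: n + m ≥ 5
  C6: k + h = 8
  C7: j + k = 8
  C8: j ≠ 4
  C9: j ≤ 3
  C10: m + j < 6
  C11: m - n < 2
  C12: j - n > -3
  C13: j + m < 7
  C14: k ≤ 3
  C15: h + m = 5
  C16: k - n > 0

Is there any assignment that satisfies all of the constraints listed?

Unsatisfiable

From constraint 14: k ≤ 3. From constraints 4 and 9: h ≤ j ≤ 3. Hence k + h ≤ 6. But constraint 6 requires k + h = 8, and 8 > 6. Contradiction.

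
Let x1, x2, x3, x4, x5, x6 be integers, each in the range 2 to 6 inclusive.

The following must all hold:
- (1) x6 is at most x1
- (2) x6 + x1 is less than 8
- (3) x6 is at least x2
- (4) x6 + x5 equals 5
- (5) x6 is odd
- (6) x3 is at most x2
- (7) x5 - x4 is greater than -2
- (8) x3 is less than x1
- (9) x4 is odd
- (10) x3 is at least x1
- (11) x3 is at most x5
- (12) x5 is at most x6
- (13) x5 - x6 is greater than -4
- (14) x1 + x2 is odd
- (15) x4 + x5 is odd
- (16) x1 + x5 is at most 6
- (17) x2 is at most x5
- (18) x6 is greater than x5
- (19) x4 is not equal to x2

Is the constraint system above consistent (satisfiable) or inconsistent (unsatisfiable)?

Unsatisfiable

Constraints 1, 6, 10, 17, and 18 give x6 ≤ x1, x1 ≤ x3, x3 ≤ x2, x2 ≤ x5, x5 < x6. Chaining: x6 ≤ x1 ≤ x3 ≤ x2 ≤ x5 < x6, which forces x6 < x6 — impossible.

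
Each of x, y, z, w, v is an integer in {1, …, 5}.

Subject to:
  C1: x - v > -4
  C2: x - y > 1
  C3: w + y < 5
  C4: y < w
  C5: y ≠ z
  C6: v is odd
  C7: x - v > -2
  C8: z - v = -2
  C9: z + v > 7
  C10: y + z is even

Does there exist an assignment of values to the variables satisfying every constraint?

Satisfiable

One satisfying assignment is x = 4, y = 1, z = 3, w = 2, v = 5.
For the less obvious constraints — constraint 1: x - v = -1; constraint 2: x - y = 3 — and the others hold by inspection.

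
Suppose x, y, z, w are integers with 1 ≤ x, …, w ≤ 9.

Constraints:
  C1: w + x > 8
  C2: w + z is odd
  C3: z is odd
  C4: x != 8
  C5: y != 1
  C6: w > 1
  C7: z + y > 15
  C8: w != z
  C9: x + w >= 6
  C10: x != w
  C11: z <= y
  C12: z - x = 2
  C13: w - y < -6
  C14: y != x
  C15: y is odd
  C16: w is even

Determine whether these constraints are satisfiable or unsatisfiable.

Try x = 7, y = 9, z = 9, w = 2.
Check constraint 1: w + x = 9; constraint 7: z + y = 18. The remaining constraints are straightforward to verify.

Satisfiable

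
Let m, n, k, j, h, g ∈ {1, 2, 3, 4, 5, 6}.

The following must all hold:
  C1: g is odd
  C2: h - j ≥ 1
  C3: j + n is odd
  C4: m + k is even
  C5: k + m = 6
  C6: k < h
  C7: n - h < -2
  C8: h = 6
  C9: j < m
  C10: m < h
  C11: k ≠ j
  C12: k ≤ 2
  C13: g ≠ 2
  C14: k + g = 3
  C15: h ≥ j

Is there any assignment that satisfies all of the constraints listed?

Satisfiable

Setting (m, n, k, j, h, g) = (4, 2, 2, 3, 6, 1) satisfies everything: constraint 2: h - j = 3; constraint 5: k + m = 6, and the others follow.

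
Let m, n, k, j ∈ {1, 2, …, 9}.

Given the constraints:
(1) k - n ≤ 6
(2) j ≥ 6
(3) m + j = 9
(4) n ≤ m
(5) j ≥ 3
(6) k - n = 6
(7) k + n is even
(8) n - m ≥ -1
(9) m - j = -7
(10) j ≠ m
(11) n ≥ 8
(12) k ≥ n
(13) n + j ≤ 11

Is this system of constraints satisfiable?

From constraints 4 and 11: m ≥ n ≥ 8. From constraint 5: j ≥ 3. Hence m + j ≥ 11. But constraint 3 requires m + j = 9, and 9 < 11. Contradiction.

Unsatisfiable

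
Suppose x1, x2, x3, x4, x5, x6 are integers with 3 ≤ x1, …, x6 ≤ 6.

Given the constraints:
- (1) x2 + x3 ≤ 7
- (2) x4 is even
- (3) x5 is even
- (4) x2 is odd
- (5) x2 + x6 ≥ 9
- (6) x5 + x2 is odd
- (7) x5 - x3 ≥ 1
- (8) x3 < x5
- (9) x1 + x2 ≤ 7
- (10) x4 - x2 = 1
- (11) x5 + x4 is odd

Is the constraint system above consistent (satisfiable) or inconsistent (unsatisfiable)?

Unsatisfiable

Constraint 3 makes x5 even and constraint 2 makes x4 even, so x5 + x4 must be even. Constraint 11 says x5 + x4 is odd — contradiction.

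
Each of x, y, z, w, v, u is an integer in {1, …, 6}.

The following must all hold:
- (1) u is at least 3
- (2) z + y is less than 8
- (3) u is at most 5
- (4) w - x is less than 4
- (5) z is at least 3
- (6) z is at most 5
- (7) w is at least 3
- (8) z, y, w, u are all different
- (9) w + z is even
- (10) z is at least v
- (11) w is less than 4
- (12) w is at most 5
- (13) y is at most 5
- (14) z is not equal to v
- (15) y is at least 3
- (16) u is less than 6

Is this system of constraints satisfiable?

Unsatisfiable

Constraints 1, 3, 5, 6, 7, 12, 13, and 15 confine each of z, y, w, u to the 3 values {3, …, 5}.
Constraint 8 requires all 4 of them to be distinct, but only 3 values are available — impossible by the pigeonhole principle.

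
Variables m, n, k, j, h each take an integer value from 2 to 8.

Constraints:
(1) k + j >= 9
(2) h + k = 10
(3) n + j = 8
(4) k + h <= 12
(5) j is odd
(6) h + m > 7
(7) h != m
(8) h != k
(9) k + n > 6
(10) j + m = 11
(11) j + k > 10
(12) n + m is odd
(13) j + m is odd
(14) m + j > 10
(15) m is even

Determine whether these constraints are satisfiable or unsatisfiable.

One satisfying assignment is m = 6, n = 3, k = 6, j = 5, h = 4.
For the less obvious constraints — constraint 1: k + j = 11; constraint 2: h + k = 10; constraint 3: n + j = 8 — and the others hold by inspection.

Satisfiable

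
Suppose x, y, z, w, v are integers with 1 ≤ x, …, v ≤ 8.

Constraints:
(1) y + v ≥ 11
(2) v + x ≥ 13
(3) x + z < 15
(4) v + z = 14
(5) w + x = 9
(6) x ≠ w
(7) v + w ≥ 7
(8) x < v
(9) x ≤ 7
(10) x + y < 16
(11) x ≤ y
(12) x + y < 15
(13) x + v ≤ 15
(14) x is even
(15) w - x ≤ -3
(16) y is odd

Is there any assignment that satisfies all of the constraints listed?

Satisfiable

Try x = 6, y = 7, z = 7, w = 3, v = 7.
Check constraint 1: y + v = 14; constraint 2: v + x = 13; constraint 3: x + z = 13. The remaining constraints are straightforward to verify.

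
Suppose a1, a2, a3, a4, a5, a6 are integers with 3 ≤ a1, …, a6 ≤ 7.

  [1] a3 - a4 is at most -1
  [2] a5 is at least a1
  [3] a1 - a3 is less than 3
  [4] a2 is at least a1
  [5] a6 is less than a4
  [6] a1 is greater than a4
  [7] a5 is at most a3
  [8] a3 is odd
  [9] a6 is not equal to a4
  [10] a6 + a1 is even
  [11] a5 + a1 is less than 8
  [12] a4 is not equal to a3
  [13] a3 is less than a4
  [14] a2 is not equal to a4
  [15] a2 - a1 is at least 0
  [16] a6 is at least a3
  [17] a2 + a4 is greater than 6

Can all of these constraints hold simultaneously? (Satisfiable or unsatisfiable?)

Unsatisfiable

Constraints 2, 5, 6, 7, and 16 give a4 < a1, a1 ≤ a5, a5 ≤ a3, a3 ≤ a6, a6 < a4. Chaining: a4 < a1 ≤ a5 ≤ a3 ≤ a6 < a4, which forces a4 < a4 — impossible.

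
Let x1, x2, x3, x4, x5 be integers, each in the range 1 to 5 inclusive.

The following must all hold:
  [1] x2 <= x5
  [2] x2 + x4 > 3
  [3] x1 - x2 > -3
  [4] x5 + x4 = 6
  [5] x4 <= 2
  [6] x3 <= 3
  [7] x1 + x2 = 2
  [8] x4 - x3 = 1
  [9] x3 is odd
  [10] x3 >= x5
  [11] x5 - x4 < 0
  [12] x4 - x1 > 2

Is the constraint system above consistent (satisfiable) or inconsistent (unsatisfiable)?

Unsatisfiable

From constraints 6 and 10: x5 ≤ x3 ≤ 3. From constraint 5: x4 ≤ 2. Hence x5 + x4 ≤ 5. But constraint 4 requires x5 + x4 = 6, and 6 > 5. Contradiction.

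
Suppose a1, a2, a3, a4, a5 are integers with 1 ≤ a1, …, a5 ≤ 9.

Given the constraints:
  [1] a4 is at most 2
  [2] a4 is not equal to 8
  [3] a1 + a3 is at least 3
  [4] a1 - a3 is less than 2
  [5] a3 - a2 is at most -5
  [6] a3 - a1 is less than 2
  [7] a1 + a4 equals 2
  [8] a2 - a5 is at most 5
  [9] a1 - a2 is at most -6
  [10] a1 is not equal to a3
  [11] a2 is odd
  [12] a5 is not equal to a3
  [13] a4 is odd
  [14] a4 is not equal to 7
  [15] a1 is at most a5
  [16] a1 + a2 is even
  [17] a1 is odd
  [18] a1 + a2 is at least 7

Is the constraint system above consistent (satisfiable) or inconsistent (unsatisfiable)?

Try a1 = 1, a2 = 9, a3 = 2, a4 = 1, a5 = 6.
Check constraint 3: a1 + a3 = 3; constraint 4: a1 - a3 = -1; constraint 5: a3 - a2 = -7. The remaining constraints are straightforward to verify.

Satisfiable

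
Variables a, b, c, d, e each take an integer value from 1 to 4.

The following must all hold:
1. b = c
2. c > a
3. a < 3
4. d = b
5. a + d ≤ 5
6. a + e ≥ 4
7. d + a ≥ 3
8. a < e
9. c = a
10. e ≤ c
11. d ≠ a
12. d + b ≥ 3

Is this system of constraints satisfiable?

Unsatisfiable

From constraints 1, 4, and 9, d = b = c = a, so d = a. But constraint 11 says d ≠ a. Contradiction.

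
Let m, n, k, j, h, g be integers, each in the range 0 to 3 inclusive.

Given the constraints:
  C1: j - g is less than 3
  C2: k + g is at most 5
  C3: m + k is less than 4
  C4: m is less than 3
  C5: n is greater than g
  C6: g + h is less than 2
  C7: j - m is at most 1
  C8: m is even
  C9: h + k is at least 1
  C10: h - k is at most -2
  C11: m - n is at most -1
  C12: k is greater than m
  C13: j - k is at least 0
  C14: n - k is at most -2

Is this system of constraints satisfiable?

Unsatisfiable

Constraints 7, 11, 13, and 14 give k − n ≥ 2, n − m ≥ 1, m − j ≥ -1, j − k ≥ 0.
Adding all 4 inequalities: the left sides telescope to 0, and the right sides sum to 2 + 1 + (-1) + 0 = 2. So 0 ≥ 2, which is false.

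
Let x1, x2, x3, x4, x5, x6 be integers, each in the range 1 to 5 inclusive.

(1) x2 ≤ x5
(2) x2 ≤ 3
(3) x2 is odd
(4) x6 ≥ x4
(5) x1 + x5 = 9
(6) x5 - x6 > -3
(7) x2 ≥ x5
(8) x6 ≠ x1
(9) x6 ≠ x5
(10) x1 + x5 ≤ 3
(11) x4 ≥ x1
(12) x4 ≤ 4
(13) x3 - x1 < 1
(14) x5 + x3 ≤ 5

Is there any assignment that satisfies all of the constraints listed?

Unsatisfiable

From constraints 11 and 12: x1 ≤ x4 ≤ 4. From constraints 2 and 7: x5 ≤ x2 ≤ 3. Hence x1 + x5 ≤ 7. But constraint 5 requires x1 + x5 = 9, and 9 > 7. Contradiction.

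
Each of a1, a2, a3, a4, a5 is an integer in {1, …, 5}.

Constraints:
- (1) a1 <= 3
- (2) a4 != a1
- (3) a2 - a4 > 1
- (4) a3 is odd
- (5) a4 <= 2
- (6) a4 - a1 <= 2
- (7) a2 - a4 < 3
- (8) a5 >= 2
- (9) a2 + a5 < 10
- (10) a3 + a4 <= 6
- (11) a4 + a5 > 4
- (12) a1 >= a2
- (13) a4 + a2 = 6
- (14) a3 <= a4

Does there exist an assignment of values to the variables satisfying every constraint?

From constraint 5: a4 ≤ 2. From constraints 1 and 12: a2 ≤ a1 ≤ 3. Hence a4 + a2 ≤ 5. But constraint 13 requires a4 + a2 = 6, and 6 > 5. Contradiction.

Unsatisfiable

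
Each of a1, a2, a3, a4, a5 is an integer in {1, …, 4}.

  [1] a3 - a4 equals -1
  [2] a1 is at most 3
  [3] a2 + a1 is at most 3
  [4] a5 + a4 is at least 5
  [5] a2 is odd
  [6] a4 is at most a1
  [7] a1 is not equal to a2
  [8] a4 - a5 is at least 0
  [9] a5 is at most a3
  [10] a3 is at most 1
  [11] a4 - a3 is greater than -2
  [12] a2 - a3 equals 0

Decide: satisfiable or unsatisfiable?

Unsatisfiable

From constraints 9 and 10: a5 ≤ a3 ≤ 1. From constraints 2 and 6: a4 ≤ a1 ≤ 3. Hence a5 + a4 ≤ 4. But constraint 4 requires a5 + a4 ≥ 5, and 5 > 4. Contradiction.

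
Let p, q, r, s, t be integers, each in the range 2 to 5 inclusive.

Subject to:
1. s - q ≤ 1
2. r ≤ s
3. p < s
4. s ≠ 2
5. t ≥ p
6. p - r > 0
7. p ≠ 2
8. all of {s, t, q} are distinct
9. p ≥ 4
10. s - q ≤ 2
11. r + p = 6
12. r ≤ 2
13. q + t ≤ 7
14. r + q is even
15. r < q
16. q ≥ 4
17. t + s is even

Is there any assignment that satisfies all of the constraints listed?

Unsatisfiable

From constraint 16: q ≥ 4. From constraints 5 and 9: t ≥ p ≥ 4. Hence q + t ≥ 8. But constraint 13 requires q + t ≤ 7, and 7 < 8. Contradiction.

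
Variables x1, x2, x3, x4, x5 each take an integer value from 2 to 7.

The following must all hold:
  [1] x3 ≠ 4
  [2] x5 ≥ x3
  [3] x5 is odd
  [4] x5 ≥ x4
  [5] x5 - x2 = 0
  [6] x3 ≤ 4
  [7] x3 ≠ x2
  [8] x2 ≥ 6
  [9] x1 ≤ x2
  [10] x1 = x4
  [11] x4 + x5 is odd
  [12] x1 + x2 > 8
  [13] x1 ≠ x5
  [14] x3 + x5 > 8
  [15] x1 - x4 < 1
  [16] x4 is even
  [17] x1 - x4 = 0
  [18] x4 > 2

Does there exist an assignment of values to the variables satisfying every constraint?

Try x1 = 4, x2 = 7, x3 = 3, x4 = 4, x5 = 7.
Check constraint 5: x5 - x2 = 0; constraint 12: x1 + x2 = 11. The remaining constraints are straightforward to verify.

Satisfiable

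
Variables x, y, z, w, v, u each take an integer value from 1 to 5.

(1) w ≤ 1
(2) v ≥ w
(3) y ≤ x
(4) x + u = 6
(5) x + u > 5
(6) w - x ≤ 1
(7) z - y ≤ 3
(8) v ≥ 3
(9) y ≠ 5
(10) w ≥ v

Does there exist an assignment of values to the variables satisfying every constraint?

Unsatisfiable

From constraints 8 and 10: w ≥ v and v ≥ 3, so w ≥ 3. From constraint 1: w ≤ 1. But 1 < 3, so no value of w works.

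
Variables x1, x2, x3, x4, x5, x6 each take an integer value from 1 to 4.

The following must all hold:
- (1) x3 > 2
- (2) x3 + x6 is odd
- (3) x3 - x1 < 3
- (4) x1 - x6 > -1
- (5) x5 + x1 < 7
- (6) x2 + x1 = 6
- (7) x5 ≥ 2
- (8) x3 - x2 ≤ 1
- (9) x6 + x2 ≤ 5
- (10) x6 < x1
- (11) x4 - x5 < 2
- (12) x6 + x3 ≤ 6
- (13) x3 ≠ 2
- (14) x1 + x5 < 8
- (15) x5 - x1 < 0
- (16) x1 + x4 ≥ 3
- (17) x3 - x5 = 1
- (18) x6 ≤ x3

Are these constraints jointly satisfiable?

Satisfiable

Try x1 = 3, x2 = 3, x3 = 3, x4 = 3, x5 = 2, x6 = 2.
Check constraint 3: x3 - x1 = 0; constraint 4: x1 - x6 = 1; constraint 5: x5 + x1 = 5. The remaining constraints are straightforward to verify.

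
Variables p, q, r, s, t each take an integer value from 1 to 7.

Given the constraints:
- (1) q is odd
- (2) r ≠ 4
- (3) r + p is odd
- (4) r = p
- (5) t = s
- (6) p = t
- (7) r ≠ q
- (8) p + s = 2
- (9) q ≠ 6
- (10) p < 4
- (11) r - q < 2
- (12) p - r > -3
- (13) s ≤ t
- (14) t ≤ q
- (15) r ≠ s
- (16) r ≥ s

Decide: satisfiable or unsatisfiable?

From constraints 4, 5, and 6, r = p = t = s, so r = s. But constraint 15 says r ≠ s. Contradiction.

Unsatisfiable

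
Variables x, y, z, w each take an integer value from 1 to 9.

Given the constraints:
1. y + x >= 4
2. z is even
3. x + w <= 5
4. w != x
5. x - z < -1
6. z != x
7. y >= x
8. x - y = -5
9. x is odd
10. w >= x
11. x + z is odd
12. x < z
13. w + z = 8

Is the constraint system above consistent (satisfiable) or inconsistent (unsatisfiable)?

Satisfiable

One satisfying assignment is x = 1, y = 6, z = 4, w = 4.
For the less obvious constraints — constraint 1: y + x = 7; constraint 3: x + w = 5; constraint 5: x - z = -3 — and the others hold by inspection.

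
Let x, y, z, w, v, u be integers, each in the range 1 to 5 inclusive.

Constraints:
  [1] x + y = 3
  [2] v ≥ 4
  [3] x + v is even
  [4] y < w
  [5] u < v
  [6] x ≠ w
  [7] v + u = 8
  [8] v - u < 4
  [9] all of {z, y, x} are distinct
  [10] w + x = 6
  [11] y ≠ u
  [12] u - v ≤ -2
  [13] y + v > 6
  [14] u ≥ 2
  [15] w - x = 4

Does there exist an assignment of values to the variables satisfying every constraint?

Satisfiable

Take x = 1, y = 2, z = 4, w = 5, v = 5, u = 3. Then constraint 1: x + y = 3; constraint 7: v + u = 8; constraint 8: v - u = 2, and every other listed constraint is also met.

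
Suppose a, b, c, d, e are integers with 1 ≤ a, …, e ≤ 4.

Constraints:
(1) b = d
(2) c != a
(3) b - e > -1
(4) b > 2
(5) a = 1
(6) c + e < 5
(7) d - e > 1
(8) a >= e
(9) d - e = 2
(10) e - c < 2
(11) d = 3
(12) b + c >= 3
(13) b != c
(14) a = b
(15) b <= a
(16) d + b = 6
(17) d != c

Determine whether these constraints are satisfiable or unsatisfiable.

Constraint 5 fixes a = 1 and constraint 11 fixes d = 3. Constraints 1 and 14 give a = b = d, so a = d. But 1 ≠ 3 — contradiction.

Unsatisfiable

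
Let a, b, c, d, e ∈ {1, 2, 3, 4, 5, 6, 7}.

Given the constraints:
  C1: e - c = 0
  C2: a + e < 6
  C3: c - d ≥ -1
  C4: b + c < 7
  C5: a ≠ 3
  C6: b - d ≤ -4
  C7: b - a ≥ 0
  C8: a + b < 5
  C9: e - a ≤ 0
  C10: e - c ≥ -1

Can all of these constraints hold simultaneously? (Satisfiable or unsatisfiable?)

Constraints 3, 6, 7, 9, and 10 give a − e ≥ 0, e − c ≥ -1, c − d ≥ -1, d − b ≥ 4, b − a ≥ 0.
Adding all 5 inequalities: the left sides telescope to 0, and the right sides sum to 0 + (-1) + (-1) + 4 + 0 = 2. So 0 ≥ 2, which is false.

Unsatisfiable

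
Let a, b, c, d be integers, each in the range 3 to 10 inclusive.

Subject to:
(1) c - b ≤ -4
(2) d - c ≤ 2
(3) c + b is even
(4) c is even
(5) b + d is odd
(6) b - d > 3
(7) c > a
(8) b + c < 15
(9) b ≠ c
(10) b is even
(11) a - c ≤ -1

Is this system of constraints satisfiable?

Satisfiable

Try a = 3, b = 8, c = 4, d = 3.
Check constraint 1: c - b = -4; constraint 2: d - c = -1; constraint 6: b - d = 5. The remaining constraints are straightforward to verify.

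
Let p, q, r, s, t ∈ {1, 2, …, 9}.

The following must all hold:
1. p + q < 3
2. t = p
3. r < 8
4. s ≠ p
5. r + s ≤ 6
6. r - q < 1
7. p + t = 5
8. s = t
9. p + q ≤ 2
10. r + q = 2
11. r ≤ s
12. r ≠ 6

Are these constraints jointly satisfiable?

Unsatisfiable

From constraints 2 and 8, s = t = p, so s = p. But constraint 4 says s ≠ p. Contradiction.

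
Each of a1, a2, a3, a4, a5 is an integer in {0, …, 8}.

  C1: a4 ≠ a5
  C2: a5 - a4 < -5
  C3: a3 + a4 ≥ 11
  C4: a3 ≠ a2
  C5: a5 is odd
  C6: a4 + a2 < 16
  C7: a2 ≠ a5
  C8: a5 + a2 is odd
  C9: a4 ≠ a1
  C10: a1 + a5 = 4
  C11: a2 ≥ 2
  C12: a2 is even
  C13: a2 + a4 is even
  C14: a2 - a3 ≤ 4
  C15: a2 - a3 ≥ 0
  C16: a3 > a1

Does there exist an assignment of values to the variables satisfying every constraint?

Satisfiable

The assignment a1 = 3, a2 = 6, a3 = 4, a4 = 8, a5 = 1 works:
  constraint 2 holds since a5 - a4 = -7.
  constraint 3 holds since a3 + a4 = 12.
  constraint 6 holds since a4 + a2 = 14.
The rest check out directly.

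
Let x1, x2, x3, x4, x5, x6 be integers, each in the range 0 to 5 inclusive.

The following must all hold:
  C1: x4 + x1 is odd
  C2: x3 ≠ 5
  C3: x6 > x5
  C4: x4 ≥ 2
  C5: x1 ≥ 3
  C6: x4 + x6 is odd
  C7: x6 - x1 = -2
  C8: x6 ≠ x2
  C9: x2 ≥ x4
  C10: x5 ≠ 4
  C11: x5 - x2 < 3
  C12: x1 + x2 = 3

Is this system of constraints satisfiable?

From constraint 5: x1 ≥ 3. From constraints 4 and 9: x2 ≥ x4 ≥ 2. Hence x1 + x2 ≥ 5. But constraint 12 requires x1 + x2 = 3, and 3 < 5. Contradiction.

Unsatisfiable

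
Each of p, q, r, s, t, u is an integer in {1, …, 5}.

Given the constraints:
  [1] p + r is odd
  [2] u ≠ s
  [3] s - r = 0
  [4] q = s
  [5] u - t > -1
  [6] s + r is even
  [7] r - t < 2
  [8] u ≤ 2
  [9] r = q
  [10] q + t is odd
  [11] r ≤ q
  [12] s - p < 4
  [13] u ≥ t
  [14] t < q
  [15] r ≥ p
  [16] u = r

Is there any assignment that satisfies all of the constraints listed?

Unsatisfiable

From constraints 4, 9, and 16, u = r = q = s, so u = s. But constraint 2 says u ≠ s. Contradiction.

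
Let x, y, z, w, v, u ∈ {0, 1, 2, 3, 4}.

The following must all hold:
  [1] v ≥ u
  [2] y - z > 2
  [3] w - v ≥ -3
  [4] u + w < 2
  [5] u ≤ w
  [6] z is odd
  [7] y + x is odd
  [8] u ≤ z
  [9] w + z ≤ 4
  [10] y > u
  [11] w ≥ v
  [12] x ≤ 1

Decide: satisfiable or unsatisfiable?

Setting (x, y, z, w, v, u) = (1, 4, 1, 0, 0, 0) satisfies everything: constraint 2: y - z = 3; constraint 3: w - v = 0; constraint 4: u + w = 0, and the others follow.

Satisfiable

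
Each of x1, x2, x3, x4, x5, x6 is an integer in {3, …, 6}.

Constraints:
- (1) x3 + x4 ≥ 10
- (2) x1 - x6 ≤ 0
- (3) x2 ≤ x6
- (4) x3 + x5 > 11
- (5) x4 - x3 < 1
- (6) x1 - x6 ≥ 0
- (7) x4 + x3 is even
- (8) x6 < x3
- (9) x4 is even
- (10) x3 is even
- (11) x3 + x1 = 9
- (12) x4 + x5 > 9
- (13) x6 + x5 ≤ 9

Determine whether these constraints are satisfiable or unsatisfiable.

Try x1 = 3, x2 = 3, x3 = 6, x4 = 6, x5 = 6, x6 = 3.
Check constraint 1: x3 + x4 = 12; constraint 2: x1 - x6 = 0; constraint 4: x3 + x5 = 12. The remaining constraints are straightforward to verify.

Satisfiable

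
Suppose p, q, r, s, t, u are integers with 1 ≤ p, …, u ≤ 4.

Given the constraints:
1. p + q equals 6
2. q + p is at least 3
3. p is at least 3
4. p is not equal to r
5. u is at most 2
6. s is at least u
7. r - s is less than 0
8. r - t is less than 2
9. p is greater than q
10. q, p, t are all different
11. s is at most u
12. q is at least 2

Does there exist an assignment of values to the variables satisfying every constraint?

One satisfying assignment is p = 4, q = 2, r = 1, s = 2, t = 1, u = 2.
For the less obvious constraints — constraint 1: p + q = 6; constraint 2: q + p = 6 — and the others hold by inspection.

Satisfiable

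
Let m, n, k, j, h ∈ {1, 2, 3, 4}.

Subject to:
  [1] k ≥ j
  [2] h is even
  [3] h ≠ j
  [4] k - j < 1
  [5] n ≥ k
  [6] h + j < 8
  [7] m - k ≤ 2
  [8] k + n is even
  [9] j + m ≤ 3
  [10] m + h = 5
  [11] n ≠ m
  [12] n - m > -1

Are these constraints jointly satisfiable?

Satisfiable

The assignment m = 1, n = 2, k = 2, j = 2, h = 4 works:
  constraint 4 holds since k - j = 0.
  constraint 6 holds since h + j = 6.
The rest check out directly.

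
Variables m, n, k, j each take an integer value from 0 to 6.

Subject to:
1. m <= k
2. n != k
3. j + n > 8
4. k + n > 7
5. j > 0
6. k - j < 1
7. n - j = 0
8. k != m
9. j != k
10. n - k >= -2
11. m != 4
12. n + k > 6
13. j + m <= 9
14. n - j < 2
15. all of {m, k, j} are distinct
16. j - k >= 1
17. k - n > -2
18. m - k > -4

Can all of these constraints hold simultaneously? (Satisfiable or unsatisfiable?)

The assignment m = 2, n = 5, k = 4, j = 5 works:
  constraint 3 holds since j + n = 10.
  constraint 4 holds since k + n = 9.
The rest check out directly.

Satisfiable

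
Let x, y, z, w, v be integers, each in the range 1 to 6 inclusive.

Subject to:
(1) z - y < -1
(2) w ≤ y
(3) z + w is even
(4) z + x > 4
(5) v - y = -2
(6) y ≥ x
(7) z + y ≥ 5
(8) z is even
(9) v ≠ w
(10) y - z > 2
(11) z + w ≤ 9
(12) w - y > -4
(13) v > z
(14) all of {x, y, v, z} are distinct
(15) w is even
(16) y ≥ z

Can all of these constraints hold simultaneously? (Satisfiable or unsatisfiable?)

Satisfiable

One satisfying assignment is x = 4, y = 5, z = 2, w = 4, v = 3.
For the less obvious constraints — constraint 1: z - y = -3; constraint 4: z + x = 6 — and the others hold by inspection.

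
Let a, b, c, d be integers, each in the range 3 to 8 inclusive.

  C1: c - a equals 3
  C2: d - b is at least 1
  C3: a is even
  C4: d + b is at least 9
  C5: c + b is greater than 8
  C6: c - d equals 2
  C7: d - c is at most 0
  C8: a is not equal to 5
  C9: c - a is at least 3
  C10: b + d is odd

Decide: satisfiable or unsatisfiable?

Satisfiable

One satisfying assignment is a = 4, b = 4, c = 7, d = 5.
For the less obvious constraints — constraint 1: c - a = 3; constraint 2: d - b = 1 — and the others hold by inspection.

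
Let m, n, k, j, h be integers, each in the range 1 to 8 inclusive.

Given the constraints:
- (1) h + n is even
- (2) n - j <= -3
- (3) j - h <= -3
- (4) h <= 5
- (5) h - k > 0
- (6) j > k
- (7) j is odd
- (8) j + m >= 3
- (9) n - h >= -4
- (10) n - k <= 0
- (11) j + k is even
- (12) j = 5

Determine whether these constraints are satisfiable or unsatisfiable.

Constraints 2, 3, and 9 give n − h ≥ -4, h − j ≥ 3, j − n ≥ 3.
Adding all 3 inequalities: the left sides telescope to 0, and the right sides sum to (-4) + 3 + 3 = 2. So 0 ≥ 2, which is false.

Unsatisfiable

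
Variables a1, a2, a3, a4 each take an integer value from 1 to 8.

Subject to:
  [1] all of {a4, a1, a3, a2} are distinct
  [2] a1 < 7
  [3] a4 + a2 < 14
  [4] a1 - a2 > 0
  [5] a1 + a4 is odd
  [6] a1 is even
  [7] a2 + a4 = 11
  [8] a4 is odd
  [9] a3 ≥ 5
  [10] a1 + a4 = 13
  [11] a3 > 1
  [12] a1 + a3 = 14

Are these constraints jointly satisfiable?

Satisfiable

One satisfying assignment is a1 = 6, a2 = 4, a3 = 8, a4 = 7.
For the less obvious constraints — constraint 3: a4 + a2 = 11; constraint 4: a1 - a2 = 2; constraint 7: a2 + a4 = 11 — and the others hold by inspection.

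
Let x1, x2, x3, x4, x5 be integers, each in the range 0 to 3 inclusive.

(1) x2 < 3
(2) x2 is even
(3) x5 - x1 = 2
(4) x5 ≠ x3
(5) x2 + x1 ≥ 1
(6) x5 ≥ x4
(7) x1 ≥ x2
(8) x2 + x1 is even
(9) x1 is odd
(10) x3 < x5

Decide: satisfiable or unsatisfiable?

Constraint 2 makes x2 even and constraint 9 makes x1 odd, so x2 + x1 must be odd. Constraint 8 says x2 + x1 is even — contradiction.

Unsatisfiable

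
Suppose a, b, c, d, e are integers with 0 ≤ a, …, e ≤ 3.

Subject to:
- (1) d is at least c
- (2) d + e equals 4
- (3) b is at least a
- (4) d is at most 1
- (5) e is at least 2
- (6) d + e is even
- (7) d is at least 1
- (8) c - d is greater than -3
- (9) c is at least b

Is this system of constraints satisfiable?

Satisfiable

The assignment a = 0, b = 0, c = 0, d = 1, e = 3 works:
  constraint 2 holds since d + e = 4.
  constraint 6 holds since d + e = 4 is even.
  constraint 8 holds since c - d = -1.
The rest check out directly.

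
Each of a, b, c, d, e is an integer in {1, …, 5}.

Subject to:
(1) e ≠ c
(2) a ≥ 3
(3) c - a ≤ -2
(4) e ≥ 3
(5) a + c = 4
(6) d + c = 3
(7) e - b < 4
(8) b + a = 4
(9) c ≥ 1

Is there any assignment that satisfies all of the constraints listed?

Satisfiable

Setting (a, b, c, d, e) = (3, 1, 1, 2, 3) satisfies everything: constraint 3: c - a = -2; constraint 5: a + c = 4; constraint 6: d + c = 3, and the others follow.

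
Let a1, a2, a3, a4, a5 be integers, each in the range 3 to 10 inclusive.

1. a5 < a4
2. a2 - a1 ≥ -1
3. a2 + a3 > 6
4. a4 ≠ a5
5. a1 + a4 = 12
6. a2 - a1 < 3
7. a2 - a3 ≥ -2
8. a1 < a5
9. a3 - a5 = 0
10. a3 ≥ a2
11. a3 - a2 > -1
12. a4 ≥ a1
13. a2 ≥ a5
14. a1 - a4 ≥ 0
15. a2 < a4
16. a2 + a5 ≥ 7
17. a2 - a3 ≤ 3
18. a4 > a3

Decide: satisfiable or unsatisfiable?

Unsatisfiable

Constraints 8, 10, 13, 14, and 18 give a2 ≤ a3, a3 < a4, a4 ≤ a1, a1 < a5, a5 ≤ a2. Chaining: a2 ≤ a3 < a4 ≤ a1 < a5 ≤ a2, which forces a2 < a2 — impossible.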